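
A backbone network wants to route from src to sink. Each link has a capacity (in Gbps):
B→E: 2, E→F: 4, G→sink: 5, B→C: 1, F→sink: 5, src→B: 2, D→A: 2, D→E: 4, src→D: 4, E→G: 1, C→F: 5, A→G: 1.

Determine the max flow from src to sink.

Augment src→D→A→G→sink: bottleneck 1. Total 1.
Augment src→D→E→G→sink: bottleneck 1. Total 2.
Augment src→D→E→F→sink: bottleneck 2. Total 4.
Augment src→B→E→F→sink: bottleneck 2. Total 6.
No augmenting path remains in the residual graph.

6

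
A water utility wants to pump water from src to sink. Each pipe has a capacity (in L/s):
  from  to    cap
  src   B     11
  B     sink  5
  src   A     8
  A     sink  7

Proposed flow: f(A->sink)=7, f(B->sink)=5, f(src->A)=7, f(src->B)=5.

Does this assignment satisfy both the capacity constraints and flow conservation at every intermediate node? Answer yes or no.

Yes

Every edge has 0 ≤ f(e) ≤ cap(e).
At each intermediate node, inflow equals outflow.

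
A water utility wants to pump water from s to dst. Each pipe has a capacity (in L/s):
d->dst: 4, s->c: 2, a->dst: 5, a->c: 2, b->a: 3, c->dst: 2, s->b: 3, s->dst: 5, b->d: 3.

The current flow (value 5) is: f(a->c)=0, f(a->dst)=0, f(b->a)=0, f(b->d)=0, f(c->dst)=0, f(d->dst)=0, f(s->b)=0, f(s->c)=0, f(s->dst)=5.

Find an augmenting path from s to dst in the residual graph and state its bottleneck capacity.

Residual along s->c->dst: s->c: 2, c->dst: 2.
Bottleneck = min = 2.

s->c->dst, bottleneck 2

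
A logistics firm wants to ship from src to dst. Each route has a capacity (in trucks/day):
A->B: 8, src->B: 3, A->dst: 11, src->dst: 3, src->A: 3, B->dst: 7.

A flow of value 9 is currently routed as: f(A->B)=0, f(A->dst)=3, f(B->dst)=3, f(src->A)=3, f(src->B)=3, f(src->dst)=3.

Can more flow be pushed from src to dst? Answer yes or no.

No

Residual reachable from src: {src}; dst is not reachable.
Saturated cut: src->A, src->B, src->dst with total capacity 9 = current flow value. Flow is maximum.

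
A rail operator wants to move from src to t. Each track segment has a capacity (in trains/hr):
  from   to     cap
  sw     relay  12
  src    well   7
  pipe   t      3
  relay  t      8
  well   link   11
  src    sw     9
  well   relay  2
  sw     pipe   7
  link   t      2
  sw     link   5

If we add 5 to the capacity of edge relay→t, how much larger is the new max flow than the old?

Original max flow = 13.
Edge relay→t does not cross the min cut (source side {link, src, well}), so extra capacity there cannot help.
New max flow = 13. Increase = 0.

0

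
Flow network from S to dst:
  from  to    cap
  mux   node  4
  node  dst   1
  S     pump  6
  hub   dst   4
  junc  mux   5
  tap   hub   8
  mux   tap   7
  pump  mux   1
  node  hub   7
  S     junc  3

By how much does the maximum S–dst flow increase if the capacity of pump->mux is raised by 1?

Original max flow = 4.
After raising cap(pump->mux), augmenting paths through that edge carry 1 more unit.
New max flow = 5. Increase = 1.

1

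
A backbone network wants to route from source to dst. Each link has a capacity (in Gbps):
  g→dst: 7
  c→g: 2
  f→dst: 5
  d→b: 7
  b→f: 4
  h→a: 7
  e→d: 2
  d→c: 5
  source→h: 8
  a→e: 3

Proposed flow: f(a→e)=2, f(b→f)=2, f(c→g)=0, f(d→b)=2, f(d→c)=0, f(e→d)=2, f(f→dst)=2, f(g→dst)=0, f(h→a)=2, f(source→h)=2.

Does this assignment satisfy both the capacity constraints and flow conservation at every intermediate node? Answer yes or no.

Yes

Every edge has 0 ≤ f(e) ≤ cap(e).
At each intermediate node, inflow equals outflow.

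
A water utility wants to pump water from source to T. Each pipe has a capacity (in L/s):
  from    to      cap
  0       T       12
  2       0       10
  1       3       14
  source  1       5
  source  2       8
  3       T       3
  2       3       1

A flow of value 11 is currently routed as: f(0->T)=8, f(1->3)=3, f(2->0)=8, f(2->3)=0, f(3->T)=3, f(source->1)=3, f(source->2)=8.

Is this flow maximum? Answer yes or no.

Yes

Residual reachable from source: {1, 3, source}; T is not reachable.
Saturated cut: source->2, 3->T with total capacity 11 = current flow value. Flow is maximum.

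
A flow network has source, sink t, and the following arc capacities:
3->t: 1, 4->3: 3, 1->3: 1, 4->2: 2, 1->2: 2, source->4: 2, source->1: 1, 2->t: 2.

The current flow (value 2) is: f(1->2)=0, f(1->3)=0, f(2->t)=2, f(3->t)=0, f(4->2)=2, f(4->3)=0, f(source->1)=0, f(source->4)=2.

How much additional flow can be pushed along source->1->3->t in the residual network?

1

Residual capacities along the path: source->1: 1, 1->3: 1, 3->t: 1.
Minimum is 1.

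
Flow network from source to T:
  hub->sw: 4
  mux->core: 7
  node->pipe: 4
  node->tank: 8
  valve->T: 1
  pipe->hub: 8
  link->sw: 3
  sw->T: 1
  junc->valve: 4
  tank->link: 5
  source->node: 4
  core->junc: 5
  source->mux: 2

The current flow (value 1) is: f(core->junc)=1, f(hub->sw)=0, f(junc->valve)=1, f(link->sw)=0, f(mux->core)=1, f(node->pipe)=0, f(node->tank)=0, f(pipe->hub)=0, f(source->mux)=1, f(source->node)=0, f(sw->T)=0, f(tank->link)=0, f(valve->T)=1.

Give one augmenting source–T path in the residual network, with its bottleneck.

Residual along source->node->tank->link->sw->T: source->node: 4, node->tank: 8, tank->link: 5, link->sw: 3, sw->T: 1.
Bottleneck = min = 1.

source->node->tank->link->sw->T, bottleneck 1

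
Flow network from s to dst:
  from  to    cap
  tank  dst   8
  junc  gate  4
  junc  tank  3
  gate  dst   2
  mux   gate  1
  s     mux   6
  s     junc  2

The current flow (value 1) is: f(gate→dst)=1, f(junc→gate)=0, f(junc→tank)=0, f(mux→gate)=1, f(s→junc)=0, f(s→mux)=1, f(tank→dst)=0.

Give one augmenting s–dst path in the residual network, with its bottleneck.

s→junc→gate→dst, bottleneck 1

Residual along s→junc→gate→dst: s→junc: 2, junc→gate: 4, gate→dst: 1.
Bottleneck = min = 1.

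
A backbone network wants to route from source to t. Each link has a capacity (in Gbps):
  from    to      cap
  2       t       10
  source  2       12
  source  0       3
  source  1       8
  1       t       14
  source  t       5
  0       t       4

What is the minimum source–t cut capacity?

Max flow = 26 (via 4 augmenting paths).
In the residual at optimum, the set reachable from source is {2, source}.
Cut edges: source→0 (cap 3), source→1 (cap 8), source→t (cap 5), 2→t (cap 10). Sum = 26.

26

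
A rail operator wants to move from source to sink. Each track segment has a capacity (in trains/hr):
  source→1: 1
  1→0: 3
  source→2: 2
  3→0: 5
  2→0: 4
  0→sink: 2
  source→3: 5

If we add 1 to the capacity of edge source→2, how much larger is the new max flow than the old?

0

Original max flow = 2.
Edge source→2 does not cross the min cut (source side {0, 1, 2, 3, source}), so extra capacity there cannot help.
New max flow = 2. Increase = 0.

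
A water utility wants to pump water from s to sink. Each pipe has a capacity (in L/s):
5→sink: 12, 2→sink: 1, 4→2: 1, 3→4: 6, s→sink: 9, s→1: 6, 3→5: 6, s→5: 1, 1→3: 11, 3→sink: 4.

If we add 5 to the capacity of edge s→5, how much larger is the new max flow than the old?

5

Original max flow = 16.
After raising cap(s→5), augmenting paths through that edge carry 5 more units.
New max flow = 21. Increase = 5.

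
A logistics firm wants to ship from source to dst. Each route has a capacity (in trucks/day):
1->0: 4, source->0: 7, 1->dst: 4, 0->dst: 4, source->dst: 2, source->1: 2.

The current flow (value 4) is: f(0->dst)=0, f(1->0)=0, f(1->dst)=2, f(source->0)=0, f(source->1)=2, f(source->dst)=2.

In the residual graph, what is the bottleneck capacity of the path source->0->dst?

4

Residual capacities along the path: source->0: 7, 0->dst: 4.
Minimum is 4.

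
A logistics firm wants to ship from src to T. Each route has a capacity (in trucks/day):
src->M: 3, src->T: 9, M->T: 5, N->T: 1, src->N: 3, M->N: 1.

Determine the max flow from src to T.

13

Augment src->T: bottleneck 9. Total 9.
Augment src->M->T: bottleneck 3. Total 12.
Augment src->N->T: bottleneck 1. Total 13.
No augmenting path remains in the residual graph.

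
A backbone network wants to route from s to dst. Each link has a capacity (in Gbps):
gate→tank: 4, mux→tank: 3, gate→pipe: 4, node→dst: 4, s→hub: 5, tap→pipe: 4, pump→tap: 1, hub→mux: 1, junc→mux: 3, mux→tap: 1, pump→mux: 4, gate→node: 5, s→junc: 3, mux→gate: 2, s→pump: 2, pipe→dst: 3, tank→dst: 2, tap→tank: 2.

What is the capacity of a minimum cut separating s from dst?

6

Max flow = 6 (via 5 augmenting paths).
In the residual at optimum, the set reachable from s is {hub, s}.
Cut edges: s→junc (cap 3), s→pump (cap 2), hub→mux (cap 1). Sum = 6.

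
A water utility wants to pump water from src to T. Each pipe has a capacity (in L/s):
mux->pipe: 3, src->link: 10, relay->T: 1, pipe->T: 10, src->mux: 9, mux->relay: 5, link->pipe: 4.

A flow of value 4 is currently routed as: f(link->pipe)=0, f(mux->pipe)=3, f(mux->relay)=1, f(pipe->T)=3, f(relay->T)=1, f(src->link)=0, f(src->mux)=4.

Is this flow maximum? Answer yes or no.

No

Residual path src->link->pipe->T has bottleneck 4 > 0.
Pushing 4 along it raises the flow to 8, so the given flow is not maximum.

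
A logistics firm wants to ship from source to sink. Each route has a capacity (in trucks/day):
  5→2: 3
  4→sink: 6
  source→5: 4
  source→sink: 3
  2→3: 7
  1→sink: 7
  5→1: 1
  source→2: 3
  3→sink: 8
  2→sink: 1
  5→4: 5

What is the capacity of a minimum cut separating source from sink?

10

Max flow = 10 (via 4 augmenting paths).
In the residual at optimum, the set reachable from source is {source}.
Cut edges: source→5 (cap 4), source→2 (cap 3), source→sink (cap 3). Sum = 10.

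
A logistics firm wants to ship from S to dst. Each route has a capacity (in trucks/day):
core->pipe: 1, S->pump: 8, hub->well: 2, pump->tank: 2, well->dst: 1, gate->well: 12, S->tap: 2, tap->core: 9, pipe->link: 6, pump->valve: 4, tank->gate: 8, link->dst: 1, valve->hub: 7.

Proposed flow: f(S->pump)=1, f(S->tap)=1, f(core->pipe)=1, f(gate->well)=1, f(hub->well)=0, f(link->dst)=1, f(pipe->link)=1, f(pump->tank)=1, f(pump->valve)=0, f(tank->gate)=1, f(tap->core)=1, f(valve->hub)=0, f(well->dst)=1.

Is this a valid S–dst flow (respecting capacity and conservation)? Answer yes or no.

Yes

Every edge has 0 ≤ f(e) ≤ cap(e).
At each intermediate node, inflow equals outflow.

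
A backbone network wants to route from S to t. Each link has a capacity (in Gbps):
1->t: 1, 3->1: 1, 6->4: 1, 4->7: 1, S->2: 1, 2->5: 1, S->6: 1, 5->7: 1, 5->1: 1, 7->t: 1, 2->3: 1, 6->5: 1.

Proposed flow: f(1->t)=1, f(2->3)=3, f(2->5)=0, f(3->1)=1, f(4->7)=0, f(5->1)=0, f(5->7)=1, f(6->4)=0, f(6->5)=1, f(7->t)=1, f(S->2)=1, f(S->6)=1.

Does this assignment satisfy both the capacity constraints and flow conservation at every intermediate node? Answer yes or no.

No

Capacity violated on 2->3: flow 3 > capacity 1.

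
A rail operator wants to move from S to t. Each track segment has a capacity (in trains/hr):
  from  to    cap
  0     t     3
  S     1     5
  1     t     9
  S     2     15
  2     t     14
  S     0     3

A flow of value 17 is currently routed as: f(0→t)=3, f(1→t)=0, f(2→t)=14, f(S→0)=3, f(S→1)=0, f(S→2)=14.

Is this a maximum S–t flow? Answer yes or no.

No

Residual path S→1→t has bottleneck 5 > 0.
Pushing 5 along it raises the flow to 22, so the given flow is not maximum.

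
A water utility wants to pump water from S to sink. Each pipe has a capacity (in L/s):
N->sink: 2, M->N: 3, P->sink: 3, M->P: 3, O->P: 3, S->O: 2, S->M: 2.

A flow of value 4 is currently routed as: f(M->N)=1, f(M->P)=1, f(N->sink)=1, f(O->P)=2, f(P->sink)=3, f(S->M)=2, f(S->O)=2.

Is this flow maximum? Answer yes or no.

Yes

Residual reachable from S: {S}; sink is not reachable.
Saturated cut: S->O, S->M with total capacity 4 = current flow value. Flow is maximum.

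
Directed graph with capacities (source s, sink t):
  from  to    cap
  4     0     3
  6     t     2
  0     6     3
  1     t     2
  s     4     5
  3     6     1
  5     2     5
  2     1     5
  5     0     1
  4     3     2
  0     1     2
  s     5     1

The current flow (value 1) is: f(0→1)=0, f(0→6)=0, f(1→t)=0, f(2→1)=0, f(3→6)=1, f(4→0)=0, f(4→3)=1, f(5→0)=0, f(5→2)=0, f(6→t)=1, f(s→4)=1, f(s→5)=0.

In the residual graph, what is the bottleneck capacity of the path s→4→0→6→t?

1

Residual capacities along the path: s→4: 4, 4→0: 3, 0→6: 3, 6→t: 1.
Minimum is 1.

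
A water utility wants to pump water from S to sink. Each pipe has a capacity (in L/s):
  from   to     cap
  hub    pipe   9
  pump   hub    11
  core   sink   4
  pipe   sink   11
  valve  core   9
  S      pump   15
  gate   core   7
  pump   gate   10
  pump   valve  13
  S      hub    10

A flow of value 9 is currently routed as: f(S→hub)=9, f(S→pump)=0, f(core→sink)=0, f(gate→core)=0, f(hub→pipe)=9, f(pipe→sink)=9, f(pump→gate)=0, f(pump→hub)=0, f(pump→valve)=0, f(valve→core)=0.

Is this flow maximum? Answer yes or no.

No

Residual path S→pump→gate→core→sink has bottleneck 4 > 0.
Pushing 4 along it raises the flow to 13, so the given flow is not maximum.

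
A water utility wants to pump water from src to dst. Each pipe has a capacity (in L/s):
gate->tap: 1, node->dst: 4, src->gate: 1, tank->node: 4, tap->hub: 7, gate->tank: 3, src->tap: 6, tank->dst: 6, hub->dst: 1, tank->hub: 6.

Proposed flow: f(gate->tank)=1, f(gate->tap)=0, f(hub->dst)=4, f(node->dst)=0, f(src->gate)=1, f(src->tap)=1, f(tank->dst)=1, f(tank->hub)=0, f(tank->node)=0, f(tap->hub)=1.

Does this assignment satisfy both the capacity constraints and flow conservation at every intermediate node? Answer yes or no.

No

Capacity violated on hub->dst: flow 4 > capacity 1.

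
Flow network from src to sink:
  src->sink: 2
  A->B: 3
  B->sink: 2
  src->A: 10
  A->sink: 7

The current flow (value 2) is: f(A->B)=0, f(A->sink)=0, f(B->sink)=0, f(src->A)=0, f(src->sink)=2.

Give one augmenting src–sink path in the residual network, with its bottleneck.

Residual along src->A->sink: src->A: 10, A->sink: 7.
Bottleneck = min = 7.

src->A->sink, bottleneck 7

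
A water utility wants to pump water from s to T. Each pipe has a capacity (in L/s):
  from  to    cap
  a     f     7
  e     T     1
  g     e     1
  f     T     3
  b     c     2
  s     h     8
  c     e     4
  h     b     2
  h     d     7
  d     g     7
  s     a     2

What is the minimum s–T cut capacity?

3

Max flow = 3 (via 2 augmenting paths).
In the residual at optimum, the set reachable from s is {b, c, d, e, g, h, s}.
Cut edges: s→a (cap 2), e→T (cap 1). Sum = 3.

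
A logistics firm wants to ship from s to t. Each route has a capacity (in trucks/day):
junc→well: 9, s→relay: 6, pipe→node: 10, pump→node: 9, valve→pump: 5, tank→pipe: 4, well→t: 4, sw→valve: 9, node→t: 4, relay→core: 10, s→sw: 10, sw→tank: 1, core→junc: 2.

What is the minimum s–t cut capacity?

6

Max flow = 6 (via 3 augmenting paths).
In the residual at optimum, the set reachable from s is {core, node, pipe, pump, relay, s, sw, tank, valve}.
Cut edges: core→junc (cap 2), node→t (cap 4). Sum = 6.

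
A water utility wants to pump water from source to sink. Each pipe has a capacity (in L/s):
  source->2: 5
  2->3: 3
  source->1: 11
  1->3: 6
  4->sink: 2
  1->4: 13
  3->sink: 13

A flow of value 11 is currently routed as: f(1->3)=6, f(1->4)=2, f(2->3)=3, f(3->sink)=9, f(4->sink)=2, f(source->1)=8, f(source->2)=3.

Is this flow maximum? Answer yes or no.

Residual reachable from source: {1, 2, 4, source}; sink is not reachable.
Saturated cut: 2->3, 1->3, 4->sink with total capacity 11 = current flow value. Flow is maximum.

Yes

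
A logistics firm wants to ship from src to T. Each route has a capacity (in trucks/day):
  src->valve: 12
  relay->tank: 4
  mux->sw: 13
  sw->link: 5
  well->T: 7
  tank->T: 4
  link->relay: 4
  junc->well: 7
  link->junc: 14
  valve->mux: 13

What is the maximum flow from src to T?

5

Augment src->valve->mux->sw->link->relay->tank->T: bottleneck 4. Total 4.
Augment src->valve->mux->sw->link->junc->well->T: bottleneck 1. Total 5.
No augmenting path remains in the residual graph.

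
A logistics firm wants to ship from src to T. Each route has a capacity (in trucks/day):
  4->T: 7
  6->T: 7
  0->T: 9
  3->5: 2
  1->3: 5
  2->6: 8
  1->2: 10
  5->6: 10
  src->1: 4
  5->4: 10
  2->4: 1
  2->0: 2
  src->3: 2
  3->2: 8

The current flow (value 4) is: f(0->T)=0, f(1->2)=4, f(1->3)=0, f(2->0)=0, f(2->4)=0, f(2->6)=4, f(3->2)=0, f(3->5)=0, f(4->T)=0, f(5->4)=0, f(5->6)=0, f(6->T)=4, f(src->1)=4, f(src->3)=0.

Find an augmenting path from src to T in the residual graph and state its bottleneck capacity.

src->3->5->4->T, bottleneck 2

Residual along src->3->5->4->T: src->3: 2, 3->5: 2, 5->4: 10, 4->T: 7.
Bottleneck = min = 2.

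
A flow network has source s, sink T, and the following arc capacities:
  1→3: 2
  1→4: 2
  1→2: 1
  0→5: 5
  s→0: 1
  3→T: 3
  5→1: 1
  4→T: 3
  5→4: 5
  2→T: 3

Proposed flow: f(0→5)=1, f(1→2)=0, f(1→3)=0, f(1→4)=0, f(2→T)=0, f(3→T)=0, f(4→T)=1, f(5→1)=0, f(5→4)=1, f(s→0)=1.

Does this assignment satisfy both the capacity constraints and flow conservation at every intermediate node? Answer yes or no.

Yes

Every edge has 0 ≤ f(e) ≤ cap(e).
At each intermediate node, inflow equals outflow.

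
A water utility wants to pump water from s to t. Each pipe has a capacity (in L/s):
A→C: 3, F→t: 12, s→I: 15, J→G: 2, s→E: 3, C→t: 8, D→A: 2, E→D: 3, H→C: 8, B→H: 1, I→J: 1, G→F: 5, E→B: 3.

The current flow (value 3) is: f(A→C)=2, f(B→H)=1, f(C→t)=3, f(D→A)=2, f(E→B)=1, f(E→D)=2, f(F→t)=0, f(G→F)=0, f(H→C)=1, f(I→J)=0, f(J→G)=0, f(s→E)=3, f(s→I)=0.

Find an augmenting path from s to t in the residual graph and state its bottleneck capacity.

Residual along s→I→J→G→F→t: s→I: 15, I→J: 1, J→G: 2, G→F: 5, F→t: 12.
Bottleneck = min = 1.

s→I→J→G→F→t, bottleneck 1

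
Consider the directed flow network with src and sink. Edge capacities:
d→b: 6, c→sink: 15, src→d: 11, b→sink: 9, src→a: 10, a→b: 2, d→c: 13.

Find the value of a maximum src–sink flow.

13

Augment src→a→b→sink: bottleneck 2. Total 2.
Augment src→d→b→sink: bottleneck 6. Total 8.
Augment src→d→c→sink: bottleneck 5. Total 13.
No augmenting path remains in the residual graph.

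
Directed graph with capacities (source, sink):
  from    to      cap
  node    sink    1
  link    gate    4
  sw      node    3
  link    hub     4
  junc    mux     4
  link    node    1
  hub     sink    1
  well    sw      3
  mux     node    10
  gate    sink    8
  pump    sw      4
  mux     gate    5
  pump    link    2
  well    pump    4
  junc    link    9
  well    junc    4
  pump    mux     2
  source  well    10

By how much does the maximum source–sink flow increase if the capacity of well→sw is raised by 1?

0

Original max flow = 9.
Edge well→sw does not cross the min cut (source side {node, source, sw, well}), so extra capacity there cannot help.
New max flow = 9. Increase = 0.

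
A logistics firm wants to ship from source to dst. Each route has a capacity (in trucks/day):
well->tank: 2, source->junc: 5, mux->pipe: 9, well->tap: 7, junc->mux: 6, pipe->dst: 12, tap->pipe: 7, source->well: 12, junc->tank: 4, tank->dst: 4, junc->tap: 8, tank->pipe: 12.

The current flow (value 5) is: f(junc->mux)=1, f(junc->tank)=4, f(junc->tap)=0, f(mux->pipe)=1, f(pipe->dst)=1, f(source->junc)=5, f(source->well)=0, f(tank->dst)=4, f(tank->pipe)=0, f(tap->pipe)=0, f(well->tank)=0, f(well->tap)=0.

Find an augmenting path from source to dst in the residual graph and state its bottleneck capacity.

source->well->tap->pipe->dst, bottleneck 7

Residual along source->well->tap->pipe->dst: source->well: 12, well->tap: 7, tap->pipe: 7, pipe->dst: 11.
Bottleneck = min = 7.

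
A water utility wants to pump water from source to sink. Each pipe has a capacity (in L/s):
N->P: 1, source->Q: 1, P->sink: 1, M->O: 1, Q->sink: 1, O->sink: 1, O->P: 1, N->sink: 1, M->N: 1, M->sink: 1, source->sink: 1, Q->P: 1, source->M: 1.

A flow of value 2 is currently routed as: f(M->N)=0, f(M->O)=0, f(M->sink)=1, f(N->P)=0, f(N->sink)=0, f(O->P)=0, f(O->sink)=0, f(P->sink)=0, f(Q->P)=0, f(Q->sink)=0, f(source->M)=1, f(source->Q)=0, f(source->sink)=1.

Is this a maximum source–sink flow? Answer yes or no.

Residual path source->Q->sink has bottleneck 1 > 0.
Pushing 1 along it raises the flow to 3, so the given flow is not maximum.

No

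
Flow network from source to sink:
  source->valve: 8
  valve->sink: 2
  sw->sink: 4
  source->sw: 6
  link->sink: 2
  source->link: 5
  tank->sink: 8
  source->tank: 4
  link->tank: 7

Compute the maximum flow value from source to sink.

Augment source->valve->sink: bottleneck 2. Total 2.
Augment source->sw->sink: bottleneck 4. Total 6.
Augment source->link->sink: bottleneck 2. Total 8.
Augment source->tank->sink: bottleneck 4. Total 12.
Augment source->link->tank->sink: bottleneck 3. Total 15.
No augmenting path remains in the residual graph.

15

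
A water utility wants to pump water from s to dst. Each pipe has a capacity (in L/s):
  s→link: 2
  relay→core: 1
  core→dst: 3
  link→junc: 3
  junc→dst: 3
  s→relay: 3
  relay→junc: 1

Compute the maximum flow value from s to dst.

Augment s→relay→core→dst: bottleneck 1. Total 1.
Augment s→relay→junc→dst: bottleneck 1. Total 2.
Augment s→link→junc→dst: bottleneck 2. Total 4.
No augmenting path remains in the residual graph.

4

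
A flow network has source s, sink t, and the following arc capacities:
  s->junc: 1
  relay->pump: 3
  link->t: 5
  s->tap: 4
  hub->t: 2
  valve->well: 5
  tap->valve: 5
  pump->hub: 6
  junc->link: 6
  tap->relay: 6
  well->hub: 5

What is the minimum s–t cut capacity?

Max flow = 3 (via 2 augmenting paths).
In the residual at optimum, the set reachable from s is {hub, pump, relay, s, tap, valve, well}.
Cut edges: s->junc (cap 1), hub->t (cap 2). Sum = 3.

3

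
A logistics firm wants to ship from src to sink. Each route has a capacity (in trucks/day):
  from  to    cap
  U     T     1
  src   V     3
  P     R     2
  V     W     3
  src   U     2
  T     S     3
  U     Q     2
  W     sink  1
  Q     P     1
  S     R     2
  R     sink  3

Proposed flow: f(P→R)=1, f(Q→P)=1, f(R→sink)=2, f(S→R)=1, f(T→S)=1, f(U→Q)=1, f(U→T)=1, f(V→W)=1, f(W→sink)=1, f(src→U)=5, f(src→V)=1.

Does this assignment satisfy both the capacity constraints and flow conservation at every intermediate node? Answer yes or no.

No

Capacity violated on src→U: flow 5 > capacity 2.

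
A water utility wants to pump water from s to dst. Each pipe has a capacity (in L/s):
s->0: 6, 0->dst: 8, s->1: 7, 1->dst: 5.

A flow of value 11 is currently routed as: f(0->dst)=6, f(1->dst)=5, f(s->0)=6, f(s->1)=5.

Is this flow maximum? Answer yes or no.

Yes

Residual reachable from s: {1, s}; dst is not reachable.
Saturated cut: s->0, 1->dst with total capacity 11 = current flow value. Flow is maximum.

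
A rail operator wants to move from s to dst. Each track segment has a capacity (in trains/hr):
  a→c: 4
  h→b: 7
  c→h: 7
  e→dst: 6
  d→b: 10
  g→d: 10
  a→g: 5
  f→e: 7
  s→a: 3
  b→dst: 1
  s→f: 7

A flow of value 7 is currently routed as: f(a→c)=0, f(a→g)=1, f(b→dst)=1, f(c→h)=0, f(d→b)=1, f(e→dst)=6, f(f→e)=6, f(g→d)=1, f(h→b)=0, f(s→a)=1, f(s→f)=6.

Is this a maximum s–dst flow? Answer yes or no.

Yes

Residual reachable from s: {a, b, c, d, e, f, g, h, s}; dst is not reachable.
Saturated cut: b→dst, e→dst with total capacity 7 = current flow value. Flow is maximum.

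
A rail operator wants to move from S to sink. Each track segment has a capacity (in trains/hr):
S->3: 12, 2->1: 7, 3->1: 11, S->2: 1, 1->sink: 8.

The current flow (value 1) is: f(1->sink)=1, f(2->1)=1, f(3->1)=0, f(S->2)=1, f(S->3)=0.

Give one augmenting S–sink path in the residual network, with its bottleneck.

S->3->1->sink, bottleneck 7

Residual along S->3->1->sink: S->3: 12, 3->1: 11, 1->sink: 7.
Bottleneck = min = 7.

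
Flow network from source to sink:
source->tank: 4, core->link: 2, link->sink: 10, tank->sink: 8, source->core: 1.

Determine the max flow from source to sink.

5

Augment source->tank->sink: bottleneck 4. Total 4.
Augment source->core->link->sink: bottleneck 1. Total 5.
No augmenting path remains in the residual graph.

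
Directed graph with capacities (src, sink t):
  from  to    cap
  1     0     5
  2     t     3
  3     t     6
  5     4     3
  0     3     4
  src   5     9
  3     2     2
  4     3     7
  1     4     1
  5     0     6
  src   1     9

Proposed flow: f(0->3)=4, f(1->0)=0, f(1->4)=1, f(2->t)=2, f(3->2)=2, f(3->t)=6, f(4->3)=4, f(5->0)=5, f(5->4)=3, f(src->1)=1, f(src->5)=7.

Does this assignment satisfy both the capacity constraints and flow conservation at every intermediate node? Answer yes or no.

Conservation fails at 5: inflow 7 ≠ outflow 8.

No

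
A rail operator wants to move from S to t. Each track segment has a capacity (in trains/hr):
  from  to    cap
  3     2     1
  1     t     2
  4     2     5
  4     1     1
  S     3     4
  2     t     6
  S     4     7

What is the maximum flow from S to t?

Augment S→4→1→t: bottleneck 1. Total 1.
Augment S→4→2→t: bottleneck 5. Total 6.
Augment S→3→2→t: bottleneck 1. Total 7.
No augmenting path remains in the residual graph.

7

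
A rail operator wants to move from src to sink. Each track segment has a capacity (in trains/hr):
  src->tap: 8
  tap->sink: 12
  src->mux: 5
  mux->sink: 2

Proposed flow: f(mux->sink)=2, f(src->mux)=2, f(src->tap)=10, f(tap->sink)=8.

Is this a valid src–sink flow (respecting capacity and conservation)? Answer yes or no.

No

Capacity violated on src->tap: flow 10 > capacity 8.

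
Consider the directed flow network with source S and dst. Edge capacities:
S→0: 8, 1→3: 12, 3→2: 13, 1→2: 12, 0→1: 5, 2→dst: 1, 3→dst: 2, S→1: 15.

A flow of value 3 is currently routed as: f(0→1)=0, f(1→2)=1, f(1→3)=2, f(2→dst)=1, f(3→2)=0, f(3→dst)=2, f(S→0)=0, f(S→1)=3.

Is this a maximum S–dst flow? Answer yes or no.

Yes

Residual reachable from S: {0, 1, 2, 3, S}; dst is not reachable.
Saturated cut: 3→dst, 2→dst with total capacity 3 = current flow value. Flow is maximum.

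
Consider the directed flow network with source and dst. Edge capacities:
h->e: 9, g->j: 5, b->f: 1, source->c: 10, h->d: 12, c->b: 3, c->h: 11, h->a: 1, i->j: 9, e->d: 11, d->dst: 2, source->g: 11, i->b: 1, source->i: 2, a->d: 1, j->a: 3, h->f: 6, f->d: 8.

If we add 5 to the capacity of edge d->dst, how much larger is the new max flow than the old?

Original max flow = 2.
After raising cap(d->dst), augmenting paths through that edge carry 5 more units.
New max flow = 7. Increase = 5.

5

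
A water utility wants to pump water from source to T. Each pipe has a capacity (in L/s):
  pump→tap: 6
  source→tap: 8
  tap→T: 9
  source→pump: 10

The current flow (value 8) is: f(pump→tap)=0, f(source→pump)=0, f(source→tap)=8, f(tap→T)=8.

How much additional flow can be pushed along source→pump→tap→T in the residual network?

Residual capacities along the path: source→pump: 10, pump→tap: 6, tap→T: 1.
Minimum is 1.

1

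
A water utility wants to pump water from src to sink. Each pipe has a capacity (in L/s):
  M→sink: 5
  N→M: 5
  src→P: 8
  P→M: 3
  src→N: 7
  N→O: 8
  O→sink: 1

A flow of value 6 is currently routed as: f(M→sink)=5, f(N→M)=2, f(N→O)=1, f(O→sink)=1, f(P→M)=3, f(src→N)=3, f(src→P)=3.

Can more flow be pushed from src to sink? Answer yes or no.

Residual reachable from src: {M, N, O, P, src}; sink is not reachable.
Saturated cut: M→sink, O→sink with total capacity 6 = current flow value. Flow is maximum.

No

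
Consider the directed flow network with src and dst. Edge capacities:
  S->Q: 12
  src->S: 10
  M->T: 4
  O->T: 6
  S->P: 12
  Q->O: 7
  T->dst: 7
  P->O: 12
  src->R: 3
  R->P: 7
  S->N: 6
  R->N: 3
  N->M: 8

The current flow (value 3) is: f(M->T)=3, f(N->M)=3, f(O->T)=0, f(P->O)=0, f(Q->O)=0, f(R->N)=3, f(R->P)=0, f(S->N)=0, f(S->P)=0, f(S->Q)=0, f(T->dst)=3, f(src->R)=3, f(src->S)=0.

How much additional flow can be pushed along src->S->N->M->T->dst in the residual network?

1

Residual capacities along the path: src->S: 10, S->N: 6, N->M: 5, M->T: 1, T->dst: 4.
Minimum is 1.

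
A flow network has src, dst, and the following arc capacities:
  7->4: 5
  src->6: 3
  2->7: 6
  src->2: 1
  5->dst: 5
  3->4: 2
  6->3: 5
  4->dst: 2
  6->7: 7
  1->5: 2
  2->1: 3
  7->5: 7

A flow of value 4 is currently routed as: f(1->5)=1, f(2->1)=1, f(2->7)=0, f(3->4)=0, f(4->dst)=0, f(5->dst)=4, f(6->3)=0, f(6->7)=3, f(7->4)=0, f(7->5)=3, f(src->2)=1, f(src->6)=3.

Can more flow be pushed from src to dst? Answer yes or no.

No

Residual reachable from src: {src}; dst is not reachable.
Saturated cut: src->2, src->6 with total capacity 4 = current flow value. Flow is maximum.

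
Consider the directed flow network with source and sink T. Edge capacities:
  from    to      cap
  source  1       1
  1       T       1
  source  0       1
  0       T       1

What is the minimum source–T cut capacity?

2

Max flow = 2 (via 2 augmenting paths).
In the residual at optimum, the set reachable from source is {source}.
Cut edges: source->1 (cap 1), source->0 (cap 1). Sum = 2.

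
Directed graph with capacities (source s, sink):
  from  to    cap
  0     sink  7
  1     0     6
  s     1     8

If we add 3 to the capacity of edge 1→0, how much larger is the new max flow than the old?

Original max flow = 6.
After raising cap(1→0), augmenting paths through that edge carry 1 more unit.
New max flow = 7. Increase = 1.

1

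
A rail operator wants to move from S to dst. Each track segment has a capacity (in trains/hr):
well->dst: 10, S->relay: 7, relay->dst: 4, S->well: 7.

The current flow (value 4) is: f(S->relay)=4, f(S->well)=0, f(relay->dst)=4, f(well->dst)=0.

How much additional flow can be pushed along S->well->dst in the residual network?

Residual capacities along the path: S->well: 7, well->dst: 10.
Minimum is 7.

7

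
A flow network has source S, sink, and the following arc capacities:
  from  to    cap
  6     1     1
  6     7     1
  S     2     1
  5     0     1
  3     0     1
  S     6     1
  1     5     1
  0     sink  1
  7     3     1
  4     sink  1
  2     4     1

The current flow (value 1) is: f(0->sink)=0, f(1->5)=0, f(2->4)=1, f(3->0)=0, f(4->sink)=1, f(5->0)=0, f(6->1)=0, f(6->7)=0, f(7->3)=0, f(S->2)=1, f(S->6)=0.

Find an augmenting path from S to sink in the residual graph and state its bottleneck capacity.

Residual along S->6->1->5->0->sink: S->6: 1, 6->1: 1, 1->5: 1, 5->0: 1, 0->sink: 1.
Bottleneck = min = 1.

S->6->1->5->0->sink, bottleneck 1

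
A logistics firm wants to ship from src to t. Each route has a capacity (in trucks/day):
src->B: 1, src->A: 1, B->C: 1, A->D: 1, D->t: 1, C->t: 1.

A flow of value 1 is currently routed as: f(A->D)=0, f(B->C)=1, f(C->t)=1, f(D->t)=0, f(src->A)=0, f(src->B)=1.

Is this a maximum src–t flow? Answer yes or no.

Residual path src->A->D->t has bottleneck 1 > 0.
Pushing 1 along it raises the flow to 2, so the given flow is not maximum.

No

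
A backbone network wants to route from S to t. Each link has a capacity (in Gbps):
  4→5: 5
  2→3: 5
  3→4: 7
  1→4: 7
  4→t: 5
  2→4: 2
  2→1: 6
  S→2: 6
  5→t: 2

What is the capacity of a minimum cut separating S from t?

6

Max flow = 6 (via 3 augmenting paths).
In the residual at optimum, the set reachable from S is {S}.
Cut edges: S→2 (cap 6). Sum = 6.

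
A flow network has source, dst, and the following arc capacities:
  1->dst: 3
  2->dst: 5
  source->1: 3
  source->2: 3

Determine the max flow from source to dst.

6

Augment source->1->dst: bottleneck 3. Total 3.
Augment source->2->dst: bottleneck 3. Total 6.
No augmenting path remains in the residual graph.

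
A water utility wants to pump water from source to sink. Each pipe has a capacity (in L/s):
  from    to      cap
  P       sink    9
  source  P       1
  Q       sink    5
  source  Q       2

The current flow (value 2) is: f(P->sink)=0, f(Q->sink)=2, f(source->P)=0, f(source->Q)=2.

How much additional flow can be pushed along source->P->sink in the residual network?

Residual capacities along the path: source->P: 1, P->sink: 9.
Minimum is 1.

1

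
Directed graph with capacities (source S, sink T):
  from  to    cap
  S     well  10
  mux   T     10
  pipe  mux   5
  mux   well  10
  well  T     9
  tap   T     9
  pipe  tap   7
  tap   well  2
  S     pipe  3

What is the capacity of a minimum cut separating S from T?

Max flow = 12 (via 2 augmenting paths).
In the residual at optimum, the set reachable from S is {S, well}.
Cut edges: S->pipe (cap 3), well->T (cap 9). Sum = 12.

12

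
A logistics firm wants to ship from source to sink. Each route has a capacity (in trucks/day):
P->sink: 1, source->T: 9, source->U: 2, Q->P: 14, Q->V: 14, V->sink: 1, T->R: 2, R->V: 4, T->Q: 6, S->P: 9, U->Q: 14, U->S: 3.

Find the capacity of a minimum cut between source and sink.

2

Max flow = 2 (via 2 augmenting paths).
In the residual at optimum, the set reachable from source is {P, Q, R, S, T, U, V, source}.
Cut edges: P->sink (cap 1), V->sink (cap 1). Sum = 2.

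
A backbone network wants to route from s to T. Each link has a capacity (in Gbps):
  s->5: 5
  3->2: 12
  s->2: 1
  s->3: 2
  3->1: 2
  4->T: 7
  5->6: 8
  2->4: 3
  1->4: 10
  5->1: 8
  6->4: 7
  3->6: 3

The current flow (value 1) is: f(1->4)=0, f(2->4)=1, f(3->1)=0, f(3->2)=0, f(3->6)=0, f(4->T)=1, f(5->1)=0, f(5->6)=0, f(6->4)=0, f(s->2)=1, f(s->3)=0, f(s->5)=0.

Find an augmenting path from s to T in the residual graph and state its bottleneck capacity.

s->5->6->4->T, bottleneck 5

Residual along s->5->6->4->T: s->5: 5, 5->6: 8, 6->4: 7, 4->T: 6.
Bottleneck = min = 5.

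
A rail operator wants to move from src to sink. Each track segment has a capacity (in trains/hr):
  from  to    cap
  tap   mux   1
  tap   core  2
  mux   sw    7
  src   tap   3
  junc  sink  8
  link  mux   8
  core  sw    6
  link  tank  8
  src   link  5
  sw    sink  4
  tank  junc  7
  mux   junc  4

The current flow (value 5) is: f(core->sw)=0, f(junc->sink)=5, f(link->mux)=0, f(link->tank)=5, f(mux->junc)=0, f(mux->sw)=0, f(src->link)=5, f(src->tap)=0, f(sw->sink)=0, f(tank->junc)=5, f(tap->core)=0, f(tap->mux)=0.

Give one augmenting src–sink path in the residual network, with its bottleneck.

Residual along src->tap->mux->junc->sink: src->tap: 3, tap->mux: 1, mux->junc: 4, junc->sink: 3.
Bottleneck = min = 1.

src->tap->mux->junc->sink, bottleneck 1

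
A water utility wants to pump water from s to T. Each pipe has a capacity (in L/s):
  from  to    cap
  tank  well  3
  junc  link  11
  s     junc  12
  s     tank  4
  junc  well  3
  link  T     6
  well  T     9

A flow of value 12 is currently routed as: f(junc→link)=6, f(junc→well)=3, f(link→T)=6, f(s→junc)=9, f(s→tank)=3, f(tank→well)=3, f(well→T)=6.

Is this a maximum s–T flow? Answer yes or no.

Yes

Residual reachable from s: {junc, link, s, tank}; T is not reachable.
Saturated cut: junc→well, link→T, tank→well with total capacity 12 = current flow value. Flow is maximum.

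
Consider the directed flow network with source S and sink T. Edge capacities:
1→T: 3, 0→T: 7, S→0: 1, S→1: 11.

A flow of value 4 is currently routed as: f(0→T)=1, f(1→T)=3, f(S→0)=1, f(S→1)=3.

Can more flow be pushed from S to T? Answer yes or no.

No

Residual reachable from S: {1, S}; T is not reachable.
Saturated cut: S→0, 1→T with total capacity 4 = current flow value. Flow is maximum.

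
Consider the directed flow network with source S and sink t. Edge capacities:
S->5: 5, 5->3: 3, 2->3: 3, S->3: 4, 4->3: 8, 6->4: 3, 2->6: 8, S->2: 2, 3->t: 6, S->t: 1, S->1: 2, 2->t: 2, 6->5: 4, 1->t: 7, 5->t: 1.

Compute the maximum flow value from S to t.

12

Augment S->t: bottleneck 1. Total 1.
Augment S->2->t: bottleneck 2. Total 3.
Augment S->1->t: bottleneck 2. Total 5.
Augment S->5->t: bottleneck 1. Total 6.
Augment S->3->t: bottleneck 4. Total 10.
Augment S->5->3->t: bottleneck 2. Total 12.
No augmenting path remains in the residual graph.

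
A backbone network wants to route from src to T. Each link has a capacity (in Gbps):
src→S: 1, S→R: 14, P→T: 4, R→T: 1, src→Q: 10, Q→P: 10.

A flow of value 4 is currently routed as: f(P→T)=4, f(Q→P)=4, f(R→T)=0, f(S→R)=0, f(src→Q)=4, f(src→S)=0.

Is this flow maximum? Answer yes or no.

Residual path src→S→R→T has bottleneck 1 > 0.
Pushing 1 along it raises the flow to 5, so the given flow is not maximum.

No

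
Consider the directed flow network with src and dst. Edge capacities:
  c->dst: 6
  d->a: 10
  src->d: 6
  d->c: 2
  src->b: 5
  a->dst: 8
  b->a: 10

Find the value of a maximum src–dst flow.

Augment src->b->a->dst: bottleneck 5. Total 5.
Augment src->d->a->dst: bottleneck 3. Total 8.
Augment src->d->c->dst: bottleneck 2. Total 10.
No augmenting path remains in the residual graph.

10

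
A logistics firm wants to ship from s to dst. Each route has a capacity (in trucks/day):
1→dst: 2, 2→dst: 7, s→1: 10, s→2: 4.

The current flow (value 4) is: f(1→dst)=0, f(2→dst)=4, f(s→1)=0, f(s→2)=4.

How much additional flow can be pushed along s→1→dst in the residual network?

2

Residual capacities along the path: s→1: 10, 1→dst: 2.
Minimum is 2.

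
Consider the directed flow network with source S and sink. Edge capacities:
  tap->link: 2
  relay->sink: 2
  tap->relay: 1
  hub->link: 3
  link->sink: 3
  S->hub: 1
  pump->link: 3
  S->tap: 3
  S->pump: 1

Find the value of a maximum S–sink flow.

Augment S->pump->link->sink: bottleneck 1. Total 1.
Augment S->hub->link->sink: bottleneck 1. Total 2.
Augment S->tap->relay->sink: bottleneck 1. Total 3.
Augment S->tap->link->sink: bottleneck 1. Total 4.
No augmenting path remains in the residual graph.

4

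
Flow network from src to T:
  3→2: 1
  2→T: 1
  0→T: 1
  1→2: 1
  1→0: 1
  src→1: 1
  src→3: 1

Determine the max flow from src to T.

2

Augment src→1→0→T: bottleneck 1. Total 1.
Augment src→3→2→T: bottleneck 1. Total 2.
No augmenting path remains in the residual graph.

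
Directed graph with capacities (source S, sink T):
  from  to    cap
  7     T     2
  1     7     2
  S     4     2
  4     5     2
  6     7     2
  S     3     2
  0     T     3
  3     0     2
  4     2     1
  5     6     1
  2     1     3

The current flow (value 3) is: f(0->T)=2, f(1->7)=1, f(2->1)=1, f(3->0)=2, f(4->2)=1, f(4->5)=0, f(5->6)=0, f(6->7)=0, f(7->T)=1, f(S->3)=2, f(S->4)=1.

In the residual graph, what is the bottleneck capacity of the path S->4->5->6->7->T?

Residual capacities along the path: S->4: 1, 4->5: 2, 5->6: 1, 6->7: 2, 7->T: 1.
Minimum is 1.

1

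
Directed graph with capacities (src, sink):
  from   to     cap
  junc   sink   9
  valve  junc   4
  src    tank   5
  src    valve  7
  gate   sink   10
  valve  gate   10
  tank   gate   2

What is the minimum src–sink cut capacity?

Max flow = 9 (via 2 augmenting paths).
In the residual at optimum, the set reachable from src is {src, tank}.
Cut edges: src->valve (cap 7), tank->gate (cap 2). Sum = 9.

9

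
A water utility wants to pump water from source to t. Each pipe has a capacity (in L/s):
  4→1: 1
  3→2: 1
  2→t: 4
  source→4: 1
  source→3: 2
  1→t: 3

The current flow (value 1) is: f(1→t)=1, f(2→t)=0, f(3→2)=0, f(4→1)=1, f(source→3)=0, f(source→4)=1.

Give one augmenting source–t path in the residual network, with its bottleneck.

Residual along source→3→2→t: source→3: 2, 3→2: 1, 2→t: 4.
Bottleneck = min = 1.

source→3→2→t, bottleneck 1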